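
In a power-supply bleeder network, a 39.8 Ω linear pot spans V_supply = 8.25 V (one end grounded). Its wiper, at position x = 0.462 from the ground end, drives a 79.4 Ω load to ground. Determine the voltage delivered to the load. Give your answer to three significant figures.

V_out ≈ 3.39 V

Lower segment x·R_p = 18.39 Ω; upper segment (1−x)·R_p = 21.41 Ω.
Lower segment in parallel with the load: 18.39 ‖ 79.4 = 14.93 Ω.
Then V_out = V_supply · 14.93/(21.41 + 14.93) = 3.389 V.
(Unloaded: V_out = x·V_supply = 3.81 V.)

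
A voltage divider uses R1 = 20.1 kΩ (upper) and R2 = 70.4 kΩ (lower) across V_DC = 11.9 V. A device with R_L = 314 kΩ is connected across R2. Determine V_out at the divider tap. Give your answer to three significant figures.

R2 ‖ R_L = (70.4 × 314)/(70.4 + 314) = 57.51 kΩ.
Then V_out = V_DC · R2'/(R1 + R2') = 11.9 × 57.51/77.61 = 8.818 V.

V_out ≈ 8.82 V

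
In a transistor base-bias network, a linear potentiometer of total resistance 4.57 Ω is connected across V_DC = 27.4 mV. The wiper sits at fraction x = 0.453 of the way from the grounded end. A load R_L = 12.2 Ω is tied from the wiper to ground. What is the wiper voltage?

V_out ≈ 11.4 mV

The pot divides into 2.500 Ω above the wiper and 2.070 Ω below.
(x·R_p) ‖ R_L = 1.770 Ω.
Loaded-divider output: V_out = 27.4 × 0.4145 = 11.36 mV.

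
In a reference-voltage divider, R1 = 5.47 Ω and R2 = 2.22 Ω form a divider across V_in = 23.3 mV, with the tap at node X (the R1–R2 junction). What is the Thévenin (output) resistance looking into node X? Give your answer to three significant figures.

R_th ≈ 1.58 Ω

With V_in suppressed (replaced by a short), R_th = R1 ‖ R2 = (5.470 × 2.22)/(5.470 + 2.22) = 1.579 Ω.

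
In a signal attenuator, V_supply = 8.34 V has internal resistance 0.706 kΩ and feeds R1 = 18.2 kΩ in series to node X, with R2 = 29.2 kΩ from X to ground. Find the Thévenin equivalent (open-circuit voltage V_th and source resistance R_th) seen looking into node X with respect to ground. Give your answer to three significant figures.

V_th ≈ 5.06 V, R_th ≈ 11.5 kΩ

R1' = 0.706 + 18.2 = 18.91 kΩ (source resistance + R1).
With X open, the divider is unloaded: V_th = 8.34 × 29.2/48.11 = 5.062 V.
Looking into X with the source shorted: R_th = R1'·R2/(R1'+R2) = 18.91 × 29.2/48.11 = 11.48 kΩ.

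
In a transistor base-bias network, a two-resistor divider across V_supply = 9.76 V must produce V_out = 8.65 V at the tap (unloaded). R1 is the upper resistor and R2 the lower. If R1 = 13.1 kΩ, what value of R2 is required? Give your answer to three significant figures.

The divider ratio is R2/(R1+R2) = 8.65/9.76 = 0.8863.
So R2 = R1 · V_out/(V_supply − V_out) = 13.1 × 8.65/(9.76 − 8.65) = 13.1 × 7.793 = 102.1 kΩ.

R2 ≈ 102 kΩ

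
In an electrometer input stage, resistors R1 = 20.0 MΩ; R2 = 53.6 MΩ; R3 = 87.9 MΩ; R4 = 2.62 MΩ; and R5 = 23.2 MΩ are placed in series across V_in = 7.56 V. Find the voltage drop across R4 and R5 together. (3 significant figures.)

V ≈ 1.04 V

Series total: ΣR = 20.0 + 53.6 + 87.9 + 2.62 + 23.2 = 187.3 MΩ.
R_{R4..R5} = 2.62 + 23.2 = 25.82 MΩ.
V = V_in · R/ΣR = 7.56 × 0.1378 = 1.042 V.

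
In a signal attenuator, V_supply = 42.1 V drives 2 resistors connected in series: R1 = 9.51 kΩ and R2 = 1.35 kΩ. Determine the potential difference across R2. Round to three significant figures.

V ≈ 5.23 V

Series total: ΣR = 9.51 + 1.35 = 10.86 kΩ.
By the voltage-divider rule, V = 42.1 × 1.350/10.86 = 5.233 V.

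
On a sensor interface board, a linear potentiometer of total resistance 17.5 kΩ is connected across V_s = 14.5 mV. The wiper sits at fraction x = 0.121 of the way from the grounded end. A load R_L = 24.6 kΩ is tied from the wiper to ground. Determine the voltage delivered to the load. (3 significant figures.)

The pot divides into 15.38 kΩ above the wiper and 2.117 kΩ below.
R_L loads the lower segment: effective lower R = 1.950 kΩ.
Loaded-divider output: V_out = 14.5 × 0.1125 = 1.631 mV.
(Unloaded: V_out = x·V_s = 1.75 mV.)

V_out ≈ 1.63 mV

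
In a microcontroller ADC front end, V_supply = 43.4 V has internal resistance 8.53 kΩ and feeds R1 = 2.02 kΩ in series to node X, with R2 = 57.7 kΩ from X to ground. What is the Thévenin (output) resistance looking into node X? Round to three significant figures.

R_th ≈ 8.92 kΩ

R1' = 8.53 + 2.02 = 10.55 kΩ (source resistance + R1).
Looking into X with the source shorted: R_th = R1'·R2/(R1'+R2) = 10.55 × 57.7/68.25 = 8.919 kΩ.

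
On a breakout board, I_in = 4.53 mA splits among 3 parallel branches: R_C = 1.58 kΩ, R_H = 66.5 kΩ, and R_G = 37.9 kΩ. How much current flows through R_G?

I ≈ 0.177 mA

ΣG = 1/1.58 + 1/66.5 + 1/37.9 = 0.6743.
Current divider: I(R_G) = I_in · G_k/ΣG = 4.53 × (0.02639/0.6743) = 4.53 × 0.03913 = 0.1772 mA.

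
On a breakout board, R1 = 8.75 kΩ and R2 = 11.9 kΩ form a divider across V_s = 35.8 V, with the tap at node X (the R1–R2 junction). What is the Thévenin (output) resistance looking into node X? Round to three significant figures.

R_th ≈ 5.04 kΩ

With V_s suppressed (replaced by a short), R_th = R1 ‖ R2 = (8.750 × 11.9)/(8.750 + 11.9) = 5.042 kΩ.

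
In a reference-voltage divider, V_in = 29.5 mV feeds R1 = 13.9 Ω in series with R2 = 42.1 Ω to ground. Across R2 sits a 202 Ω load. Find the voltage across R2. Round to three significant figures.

V_out ≈ 21.1 mV

The load sits in parallel with R2, giving an effective lower resistance R2' = R2·R_L/(R2+R_L) = 34.84 Ω.
Voltage divider with the loaded lower leg: V_out = 29.5 × 34.84/(13.9 + 34.84) = 29.5 × 0.7148 = 21.09 mV.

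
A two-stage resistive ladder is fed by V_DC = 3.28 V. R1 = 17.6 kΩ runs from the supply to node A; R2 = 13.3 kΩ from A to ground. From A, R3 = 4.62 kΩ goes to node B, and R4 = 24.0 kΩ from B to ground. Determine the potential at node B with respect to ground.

The second stage (R3 + R4 = 28.62 kΩ) loads node A in parallel with R2.
R2 ‖ (R3+R4) = 9.080 kΩ.
V_A = 3.28 × 9.080/(17.6 + 9.080) = 1.116 V.
Stage 2 is unloaded, so V_B = V_A · R4/(R3+R4) = 1.116 × 24.0/28.62 = 0.9361 V.

V_B ≈ 0.936 V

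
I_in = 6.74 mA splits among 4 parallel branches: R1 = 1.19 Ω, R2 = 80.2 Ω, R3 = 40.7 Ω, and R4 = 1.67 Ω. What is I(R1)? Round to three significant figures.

Total conductance ΣG = 1/1.19 + 1/80.2 + 1/40.7 + 1/1.67 = 1.476 (units of 1/Ω).
R1 takes the fraction G_k/ΣG = 0.8403/1.476 = 0.5693, so I = 6.74 × 0.5693 = 3.837 mA.

I ≈ 3.84 mA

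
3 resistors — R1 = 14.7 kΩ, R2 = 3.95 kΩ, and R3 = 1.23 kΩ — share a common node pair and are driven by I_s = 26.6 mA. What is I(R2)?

I ≈ 5.94 mA

Conductances: ΣG = 1/14.7 + 1/3.95 + 1/1.23 = 1.134 (1/kΩ).
By the current-divider rule, I = I_s · G_k/ΣG = 26.6 × 0.2232 = 5.937 mA.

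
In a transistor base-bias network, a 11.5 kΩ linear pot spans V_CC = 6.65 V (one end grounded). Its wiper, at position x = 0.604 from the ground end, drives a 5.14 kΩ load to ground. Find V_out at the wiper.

V_out ≈ 2.62 V

The pot divides into 4.554 kΩ above the wiper and 6.946 kΩ below.
(x·R_p) ‖ R_L = 2.954 kΩ.
Loaded-divider output: V_out = 6.65 × 0.3934 = 2.616 V.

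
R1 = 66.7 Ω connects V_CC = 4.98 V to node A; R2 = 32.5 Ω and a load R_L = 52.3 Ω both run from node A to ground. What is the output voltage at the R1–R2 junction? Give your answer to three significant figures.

The load sits in parallel with R2, giving an effective lower resistance R2' = R2·R_L/(R2+R_L) = 20.04 Ω.
Then V_out = V_CC · R2'/(R1 + R2') = 4.98 × 20.04/86.74 = 1.151 V.

V_out ≈ 1.15 V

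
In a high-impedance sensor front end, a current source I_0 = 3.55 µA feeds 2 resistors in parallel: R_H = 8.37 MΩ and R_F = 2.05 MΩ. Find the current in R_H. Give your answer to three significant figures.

Two-branch current divider: I_k = I_0 · R_other/(R_1 + R_2).
So I = 3.55 × 2.05/10.42 = 0.6984 µA.

I ≈ 0.698 µA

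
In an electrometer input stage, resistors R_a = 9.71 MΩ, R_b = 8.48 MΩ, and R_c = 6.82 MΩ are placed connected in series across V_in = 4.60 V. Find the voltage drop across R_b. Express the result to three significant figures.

ΣR = 9.71 + 8.48 + 6.82 = 25.01 MΩ.
Voltage divider: V = V_in · (8.480 / 25.01) = 4.60 × 0.3391 = 1.560 V.

V ≈ 1.56 V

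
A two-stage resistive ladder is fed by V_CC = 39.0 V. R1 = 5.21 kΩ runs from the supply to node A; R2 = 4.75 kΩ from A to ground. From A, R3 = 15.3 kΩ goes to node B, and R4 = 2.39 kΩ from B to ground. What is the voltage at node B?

The second stage (R3 + R4 = 17.69 kΩ) loads node A in parallel with R2.
Effective lower resistance at A: R2 ‖ 17.69 = 3.745 kΩ.
So V_A = 39.0 × 0.4182 = 16.31 V.
V_B = V_A × 0.1351 = 2.203 V.

V_B ≈ 2.20 V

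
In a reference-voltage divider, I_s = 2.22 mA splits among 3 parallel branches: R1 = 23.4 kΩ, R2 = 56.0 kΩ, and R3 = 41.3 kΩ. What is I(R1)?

I ≈ 1.12 mA

ΣG = 1/23.4 + 1/56.0 + 1/41.3 = 0.08481.
R1 takes the fraction G_k/ΣG = 0.04274/0.08481 = 0.5039, so I = 2.22 × 0.5039 = 1.119 mA.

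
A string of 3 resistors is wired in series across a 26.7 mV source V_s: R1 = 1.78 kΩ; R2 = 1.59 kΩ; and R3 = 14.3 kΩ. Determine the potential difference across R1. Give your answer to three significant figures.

V ≈ 2.69 mV

ΣR = 1.78 + 1.59 + 14.3 = 17.67 kΩ.
V = V_s · R/ΣR = 26.7 × 0.1007 = 2.690 mV.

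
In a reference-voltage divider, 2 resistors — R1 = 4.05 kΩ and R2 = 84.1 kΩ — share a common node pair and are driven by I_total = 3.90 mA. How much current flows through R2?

For two parallel branches, I_k = I_total · (other R)/(sum of R).
I(R2) = 3.90 × 4.05/(4.05 + 84.1) = 3.90 × 0.04594 = 0.1792 mA.

I ≈ 0.179 mA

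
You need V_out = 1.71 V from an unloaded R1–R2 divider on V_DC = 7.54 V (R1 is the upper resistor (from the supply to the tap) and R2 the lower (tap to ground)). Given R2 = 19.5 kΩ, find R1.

Required fraction k = V_out/V_DC = 0.2268.
Rearranging, R1 = R2·(1−k)/k = 19.5 × 3.409 = 66.48 kΩ.

R1 ≈ 66.5 kΩ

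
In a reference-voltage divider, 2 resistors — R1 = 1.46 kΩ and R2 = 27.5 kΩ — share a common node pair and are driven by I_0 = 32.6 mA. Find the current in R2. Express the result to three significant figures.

I ≈ 1.64 mA

Two-branch current divider: I_k = I_0 · R_other/(R_1 + R_2).
I(R2) = 32.6 × 1.46/(1.46 + 27.5) = 32.6 × 0.05041 = 1.644 mA.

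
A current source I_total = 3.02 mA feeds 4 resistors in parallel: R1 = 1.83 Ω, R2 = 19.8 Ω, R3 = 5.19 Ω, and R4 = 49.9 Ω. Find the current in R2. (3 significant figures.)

I ≈ 0.188 mA

ΣG = 1/1.83 + 1/19.8 + 1/5.19 + 1/49.9 = 0.8097.
By the current-divider rule, I = I_total · G_k/ΣG = 3.02 × 0.06238 = 0.1884 mA.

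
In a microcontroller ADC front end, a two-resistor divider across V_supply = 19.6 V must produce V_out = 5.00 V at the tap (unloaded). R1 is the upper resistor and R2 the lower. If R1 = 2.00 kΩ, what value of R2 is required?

Required fraction k = V_out/V_supply = 0.2551.
R2 = R1 · 0.2551/(1 − 0.2551) = 0.6849 kΩ.

R2 ≈ 0.685 kΩ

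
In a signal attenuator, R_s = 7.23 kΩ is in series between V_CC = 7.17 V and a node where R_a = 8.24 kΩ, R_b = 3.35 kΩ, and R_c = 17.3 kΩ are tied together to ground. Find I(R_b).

I ≈ 0.481 mA

Equivalent of the parallel group: R_p = 2.093 kΩ.
V_A by voltage divider: V_A = 7.17 × 2.093/(7.23 + 2.093) = 1.610 V.
Branch current I = V_A/R_b = 1.610/3.35 = 0.4806 mA.
(Equivalently: I_total = 0.7690 mA, then current-divider fraction G_k/ΣG = 0.6249.)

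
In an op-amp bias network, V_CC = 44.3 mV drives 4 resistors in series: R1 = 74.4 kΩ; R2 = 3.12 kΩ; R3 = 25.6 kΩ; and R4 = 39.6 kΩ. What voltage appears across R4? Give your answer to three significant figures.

V ≈ 12.3 mV

Series total: ΣR = 74.4 + 3.12 + 25.6 + 39.6 = 142.7 kΩ.
Voltage divider: V = V_CC · (39.60 / 142.7) = 44.3 × 0.2775 = 12.29 mV.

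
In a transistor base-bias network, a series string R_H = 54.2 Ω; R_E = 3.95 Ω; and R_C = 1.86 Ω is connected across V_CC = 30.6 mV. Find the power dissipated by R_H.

Series current I = V_CC/ΣR = 30.6/60.01 = 0.5099 mA.
V(R_H) = I·R = 27.64 mV; P = V·I = 27.64 × 0.5099 = 14.09 µW.

P ≈ 14.1 µW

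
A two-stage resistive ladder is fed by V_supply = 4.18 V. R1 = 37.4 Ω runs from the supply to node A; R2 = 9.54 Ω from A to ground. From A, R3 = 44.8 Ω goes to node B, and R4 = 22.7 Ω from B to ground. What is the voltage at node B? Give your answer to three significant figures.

V_B ≈ 0.257 V

Looking into the second stage from A: R3 + R4 = 67.50 Ω appears in parallel with R2.
R2 ‖ (R3+R4) = 8.359 Ω.
V_A = 4.18 × 8.359/(37.4 + 8.359) = 0.7636 V.
V_B = V_A × 0.3363 = 0.2568 V.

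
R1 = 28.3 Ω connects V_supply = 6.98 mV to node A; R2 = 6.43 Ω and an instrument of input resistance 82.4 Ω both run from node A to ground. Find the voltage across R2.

V_out ≈ 1.22 mV

R2 ‖ R_L = (6.43 × 82.4)/(6.43 + 82.4) = 5.965 Ω.
Then V_out = V_supply · R2'/(R1 + R2') = 6.98 × 5.965/34.26 = 1.215 mV.
(Unloaded it would be 1.29 mV; the load pulls it down.)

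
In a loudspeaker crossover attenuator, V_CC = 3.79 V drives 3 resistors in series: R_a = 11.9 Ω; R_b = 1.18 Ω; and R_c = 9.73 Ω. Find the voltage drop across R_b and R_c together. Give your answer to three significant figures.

V ≈ 1.81 V

Total series resistance ΣR = 11.9 + 1.18 + 9.73 = 22.81 Ω.
R_{R_b..R_c} = 1.18 + 9.73 = 10.91 Ω.
By the voltage-divider rule, V = 3.79 × 10.91/22.81 = 1.813 V.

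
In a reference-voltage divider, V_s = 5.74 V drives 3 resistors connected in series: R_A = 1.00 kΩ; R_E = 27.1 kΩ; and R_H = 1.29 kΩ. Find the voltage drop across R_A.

Series total: ΣR = 1.00 + 27.1 + 1.29 = 29.39 kΩ.
By the voltage-divider rule, V = 5.74 × 1.000/29.39 = 0.1953 V.

V ≈ 0.195 V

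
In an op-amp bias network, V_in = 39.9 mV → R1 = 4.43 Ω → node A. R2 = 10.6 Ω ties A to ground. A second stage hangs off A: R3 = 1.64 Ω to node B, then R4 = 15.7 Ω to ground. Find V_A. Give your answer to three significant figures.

Node A sees R2 in parallel with the series input of stage 2, R3 + R4 = 17.34 Ω.
R2 ‖ (R3+R4) = 6.579 Ω.
V_A = 39.9 × 6.579/(4.43 + 6.579) = 23.84 mV.

V_A ≈ 23.8 mV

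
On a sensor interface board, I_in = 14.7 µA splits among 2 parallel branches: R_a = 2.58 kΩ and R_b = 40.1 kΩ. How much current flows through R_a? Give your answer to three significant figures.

I ≈ 13.8 µA

With just two branches, the current splits inversely with resistance.
So I = 14.7 × 40.1/42.68 = 13.81 µA.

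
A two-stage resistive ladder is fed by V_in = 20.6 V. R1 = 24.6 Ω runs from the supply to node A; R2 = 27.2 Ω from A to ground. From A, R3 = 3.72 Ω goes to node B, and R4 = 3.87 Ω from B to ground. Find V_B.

Node A sees R2 in parallel with the series input of stage 2, R3 + R4 = 7.590 Ω.
R2 ‖ (R3+R4) = 5.934 Ω.
First divider: V_A = V_in · 5.934/(24.6 + 5.934) = 4.003 V.
V_B = V_A × 0.5099 = 2.041 V.

V_B ≈ 2.04 V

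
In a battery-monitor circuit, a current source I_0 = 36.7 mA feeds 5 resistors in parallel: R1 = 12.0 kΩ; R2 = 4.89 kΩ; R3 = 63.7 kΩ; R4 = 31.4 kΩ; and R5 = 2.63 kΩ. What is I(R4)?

Total conductance ΣG = 1/12.0 + 1/4.89 + 1/63.7 + 1/31.4 + 1/2.63 = 0.7156 (units of 1/kΩ).
R4 takes the fraction G_k/ΣG = 0.03185/0.7156 = 0.04450, so I = 36.7 × 0.04450 = 1.633 mA.

I ≈ 1.63 mA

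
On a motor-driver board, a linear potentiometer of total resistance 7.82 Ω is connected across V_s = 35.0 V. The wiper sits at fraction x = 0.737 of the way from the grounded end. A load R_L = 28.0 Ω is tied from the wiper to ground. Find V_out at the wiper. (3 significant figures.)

Lower segment x·R_p = 5.763 Ω; upper segment (1−x)·R_p = 2.057 Ω.
Lower segment in parallel with the load: 5.763 ‖ 28.0 = 4.780 Ω.
Loaded-divider output: V_out = 35.0 × 0.6992 = 24.47 V.

V_out ≈ 24.5 V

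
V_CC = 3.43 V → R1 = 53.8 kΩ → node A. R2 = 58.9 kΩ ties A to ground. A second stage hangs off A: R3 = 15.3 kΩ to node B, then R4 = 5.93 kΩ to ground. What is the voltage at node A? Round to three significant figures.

Looking into the second stage from A: R3 + R4 = 21.23 kΩ appears in parallel with R2.
R2 ‖ (R3+R4) = 15.61 kΩ.
So V_A = 3.43 × 0.2248 = 0.7712 V.

V_A ≈ 0.771 V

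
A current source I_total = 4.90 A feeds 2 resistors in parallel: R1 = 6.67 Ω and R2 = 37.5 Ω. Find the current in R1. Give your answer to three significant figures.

I ≈ 4.16 A

Two-branch current divider: I_k = I_total · R_other/(R_1 + R_2).
I(R1) = 4.90 × 37.5/(6.67 + 37.5) = 4.90 × 0.8490 = 4.160 A.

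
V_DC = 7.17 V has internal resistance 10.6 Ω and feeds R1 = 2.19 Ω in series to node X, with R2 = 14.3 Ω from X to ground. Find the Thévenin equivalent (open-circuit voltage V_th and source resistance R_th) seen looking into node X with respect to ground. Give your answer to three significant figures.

V_th ≈ 3.78 V, R_th ≈ 6.75 Ω

R1' = 10.6 + 2.19 = 12.79 Ω (source resistance + R1).
Open-circuit (no load on X): V_th = V_DC · R2/(R1' + R2) = 7.17 × 14.3/(12.79 + 14.3) = 3.785 V.
Looking into X with the source shorted: R_th = R1'·R2/(R1'+R2) = 12.79 × 14.3/27.09 = 6.751 Ω.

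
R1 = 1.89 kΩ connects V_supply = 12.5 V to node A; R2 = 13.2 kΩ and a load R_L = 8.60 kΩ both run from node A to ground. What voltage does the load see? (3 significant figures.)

V_out ≈ 9.17 V

First combine the lower leg with the load: R2 ‖ R_L = 5.207 kΩ.
Then V_out = V_supply · R2'/(R1 + R2') = 12.5 × 5.207/7.097 = 9.171 V.
(Unloaded it would be 10.9 V; the load pulls it down.)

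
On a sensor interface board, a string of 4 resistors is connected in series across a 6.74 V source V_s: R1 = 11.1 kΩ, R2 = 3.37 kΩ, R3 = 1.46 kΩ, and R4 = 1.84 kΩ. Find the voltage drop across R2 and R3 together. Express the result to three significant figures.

V ≈ 1.83 V

Series total: ΣR = 11.1 + 3.37 + 1.46 + 1.84 = 17.77 kΩ.
R_{R2..R3} = 3.37 + 1.46 = 4.830 kΩ.
Voltage divider: V = V_s · (4.830 / 17.77) = 6.74 × 0.2718 = 1.832 V.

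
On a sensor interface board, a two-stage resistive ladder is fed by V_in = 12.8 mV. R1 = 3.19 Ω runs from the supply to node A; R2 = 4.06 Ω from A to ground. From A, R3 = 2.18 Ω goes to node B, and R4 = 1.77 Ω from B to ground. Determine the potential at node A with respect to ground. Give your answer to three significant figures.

The second stage (R3 + R4 = 3.950 Ω) loads node A in parallel with R2.
R2 ‖ (R3+R4) = 2.002 Ω.
So V_A = 12.8 × 0.3856 = 4.936 mV.

V_A ≈ 4.94 mV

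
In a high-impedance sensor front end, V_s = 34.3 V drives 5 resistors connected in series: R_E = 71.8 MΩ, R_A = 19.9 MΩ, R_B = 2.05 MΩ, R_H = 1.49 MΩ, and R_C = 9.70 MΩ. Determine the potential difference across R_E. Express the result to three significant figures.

V ≈ 23.5 V

Series total: ΣR = 71.8 + 19.9 + 2.05 + 1.49 + 9.70 = 104.9 MΩ.
Voltage divider: V = V_s · (71.80 / 104.9) = 34.3 × 0.6842 = 23.47 V.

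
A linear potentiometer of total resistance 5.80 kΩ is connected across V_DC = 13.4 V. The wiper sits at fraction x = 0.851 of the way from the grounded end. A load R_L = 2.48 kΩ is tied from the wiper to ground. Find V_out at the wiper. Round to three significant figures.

V_out ≈ 8.80 V

Split the track: R_lower = x·R_p = 4.936 kΩ, R_upper = (1−x)·R_p = 0.8642 kΩ.
(x·R_p) ‖ R_L = 1.651 kΩ.
V_out = 13.4 × 1.651/(0.8642 + 1.651) = 8.795 V.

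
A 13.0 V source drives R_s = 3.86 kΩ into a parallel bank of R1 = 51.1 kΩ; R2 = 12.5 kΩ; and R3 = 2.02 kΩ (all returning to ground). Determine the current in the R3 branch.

I ≈ 1.95 mA

Equivalent of the parallel group: R_p = 1.682 kΩ.
V_A by voltage divider: V_A = 13.0 × 1.682/(3.86 + 1.682) = 3.945 V.
Branch current I = V_A/R3 = 3.945/2.02 = 1.953 mA.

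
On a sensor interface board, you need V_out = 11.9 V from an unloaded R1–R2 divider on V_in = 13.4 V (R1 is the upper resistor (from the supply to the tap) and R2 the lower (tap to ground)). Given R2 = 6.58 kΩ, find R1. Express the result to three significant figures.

V_out/V_in = R2/(R1+R2) = 0.8881.
R1 = R2·(1/k − 1) = 6.58 × 0.1261 = 0.8294 kΩ.

R1 ≈ 0.829 kΩ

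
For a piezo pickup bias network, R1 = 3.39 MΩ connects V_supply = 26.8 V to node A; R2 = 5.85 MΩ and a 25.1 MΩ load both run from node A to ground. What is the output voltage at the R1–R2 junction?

First combine the lower leg with the load: R2 ‖ R_L = 4.744 MΩ.
Voltage divider with the loaded lower leg: V_out = 26.8 × 4.744/(3.39 + 4.744) = 26.8 × 0.5832 = 15.63 V.

V_out ≈ 15.6 V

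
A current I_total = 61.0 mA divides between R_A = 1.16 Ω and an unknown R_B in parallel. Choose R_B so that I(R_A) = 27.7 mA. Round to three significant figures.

In a two-way split, I_A/I_total = R_B/(R_A + R_B).
27.7/61.0 = R_B/(R_A + R_B) → R_B = R_A · (0.4541)/(1 − 0.4541) = 1.16 × 0.8318 = 0.9649 Ω.

R_B ≈ 0.965 Ω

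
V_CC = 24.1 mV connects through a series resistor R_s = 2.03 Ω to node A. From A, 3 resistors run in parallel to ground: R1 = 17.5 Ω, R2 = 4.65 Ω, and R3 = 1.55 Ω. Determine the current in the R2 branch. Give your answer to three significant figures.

Combine the parallel branches: R_p = (1/17.5 + 1/4.65 + 1/1.55)⁻¹ = 1.090 Ω.
Node voltage V_A = V_CC · R_p/(R_s + R_p) = 24.1 × 0.3494 = 8.420 mV.
Branch current I = V_A/R2 = 8.420/4.65 = 1.811 mA.

I ≈ 1.81 mA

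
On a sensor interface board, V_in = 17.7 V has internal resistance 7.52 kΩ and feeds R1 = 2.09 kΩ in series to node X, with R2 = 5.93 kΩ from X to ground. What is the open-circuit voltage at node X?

V_th ≈ 6.75 V

R1' = 7.52 + 2.09 = 9.610 kΩ (source resistance + R1).
V_th is the unloaded tap voltage: V_in · R2/(R1'+R2) = 17.7 × 0.3816 = 6.754 V.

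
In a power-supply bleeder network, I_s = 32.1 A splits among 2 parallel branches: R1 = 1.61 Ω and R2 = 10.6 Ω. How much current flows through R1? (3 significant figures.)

For two parallel branches, I_k = I_s · (other R)/(sum of R).
I(R1) = 32.1 × 10.6/(1.61 + 10.6) = 32.1 × 0.8681 = 27.87 A.

I ≈ 27.9 A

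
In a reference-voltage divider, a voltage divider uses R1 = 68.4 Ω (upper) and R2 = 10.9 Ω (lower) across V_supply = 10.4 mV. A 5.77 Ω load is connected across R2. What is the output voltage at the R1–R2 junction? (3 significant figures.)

R2 ‖ R_L = (10.9 × 5.77)/(10.9 + 5.77) = 3.773 Ω.
Voltage divider with the loaded lower leg: V_out = 10.4 × 3.773/(68.4 + 3.773) = 10.4 × 0.05227 = 0.5437 mV.

V_out ≈ 0.544 mV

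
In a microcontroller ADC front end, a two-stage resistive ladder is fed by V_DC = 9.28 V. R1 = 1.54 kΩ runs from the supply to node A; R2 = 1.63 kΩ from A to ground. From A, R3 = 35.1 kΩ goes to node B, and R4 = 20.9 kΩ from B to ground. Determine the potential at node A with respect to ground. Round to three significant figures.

The second stage (R3 + R4 = 56.00 kΩ) loads node A in parallel with R2.
R2 ‖ (R3+R4) = 1.584 kΩ.
First divider: V_A = V_DC · 1.584/(1.54 + 1.584) = 4.705 V.

V_A ≈ 4.71 V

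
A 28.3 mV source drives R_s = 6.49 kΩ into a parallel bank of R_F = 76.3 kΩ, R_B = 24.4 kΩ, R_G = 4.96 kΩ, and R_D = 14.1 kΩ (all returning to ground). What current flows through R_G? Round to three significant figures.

Equivalent of the parallel group: R_p = 3.062 kΩ.
Node voltage V_A = V_CC · R_p/(R_s + R_p) = 28.3 × 0.3205 = 9.071 mV.
I(R_G) = V_A / R_G = 9.071/4.96 = 1.829 µA.
(Check via current divider: I_total = 2.963 µA; share G_k/ΣG = 0.6173 → same result.)

I ≈ 1.83 µA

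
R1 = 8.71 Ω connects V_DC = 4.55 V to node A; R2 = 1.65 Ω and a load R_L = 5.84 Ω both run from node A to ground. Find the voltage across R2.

V_out ≈ 0.586 V

R2 ‖ R_L = (1.65 × 5.84)/(1.65 + 5.84) = 1.287 Ω.
Then V_out = V_DC · R2'/(R1 + R2') = 4.55 × 1.287/9.997 = 0.5856 V.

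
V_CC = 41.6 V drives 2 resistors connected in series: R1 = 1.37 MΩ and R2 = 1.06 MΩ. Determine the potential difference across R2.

Series total: ΣR = 1.37 + 1.06 = 2.430 MΩ.
V = V_CC · R/ΣR = 41.6 × 0.4362 = 18.15 V.

V ≈ 18.1 V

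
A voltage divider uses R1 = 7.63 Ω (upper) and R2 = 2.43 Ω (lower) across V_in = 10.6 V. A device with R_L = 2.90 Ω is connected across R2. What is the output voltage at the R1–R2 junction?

V_out ≈ 1.57 V

First combine the lower leg with the load: R2 ‖ R_L = 1.322 Ω.
Now apply the divider: V_out = 10.6 × 0.1477 = 1.566 V.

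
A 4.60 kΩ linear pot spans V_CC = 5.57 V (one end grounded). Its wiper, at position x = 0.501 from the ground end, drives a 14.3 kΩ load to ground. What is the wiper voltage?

V_out ≈ 2.58 V

Split the track: R_lower = x·R_p = 2.305 kΩ, R_upper = (1−x)·R_p = 2.295 kΩ.
(x·R_p) ‖ R_L = 1.985 kΩ.
Loaded-divider output: V_out = 5.57 × 0.4637 = 2.583 V.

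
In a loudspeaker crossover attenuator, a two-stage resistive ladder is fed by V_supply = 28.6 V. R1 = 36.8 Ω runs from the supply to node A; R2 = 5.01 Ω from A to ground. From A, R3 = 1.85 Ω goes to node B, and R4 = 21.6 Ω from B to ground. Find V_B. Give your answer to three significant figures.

Node A sees R2 in parallel with the series input of stage 2, R3 + R4 = 23.45 Ω.
Effective lower resistance at A: R2 ‖ 23.45 = 4.128 Ω.
First divider: V_A = V_supply · 4.128/(36.8 + 4.128) = 2.885 V.
Stage 2 is unloaded, so V_B = V_A · R4/(R3+R4) = 2.885 × 21.6/23.45 = 2.657 V.

V_B ≈ 2.66 V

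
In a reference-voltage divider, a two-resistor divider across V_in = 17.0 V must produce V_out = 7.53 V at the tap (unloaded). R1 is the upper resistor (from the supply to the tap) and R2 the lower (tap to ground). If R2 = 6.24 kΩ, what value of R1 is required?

V_out/V_in = R2/(R1+R2) = 0.4429.
Rearranging, R1 = R2·(1−k)/k = 6.24 × 1.258 = 7.848 kΩ.

R1 ≈ 7.85 kΩ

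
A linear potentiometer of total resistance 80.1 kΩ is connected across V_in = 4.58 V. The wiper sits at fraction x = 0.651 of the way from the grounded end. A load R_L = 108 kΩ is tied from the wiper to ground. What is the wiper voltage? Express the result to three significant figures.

Lower segment x·R_p = 52.15 kΩ; upper segment (1−x)·R_p = 27.95 kΩ.
R_L loads the lower segment: effective lower R = 35.17 kΩ.
Then V_out = V_in · 35.17/(27.95 + 35.17) = 2.552 V.

V_out ≈ 2.55 V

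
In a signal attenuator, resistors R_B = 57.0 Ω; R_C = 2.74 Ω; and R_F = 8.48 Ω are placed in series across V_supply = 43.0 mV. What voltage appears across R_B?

Total series resistance ΣR = 57.0 + 2.74 + 8.48 = 68.22 Ω.
V = V_supply · R/ΣR = 43.0 × 0.8355 = 35.93 mV.

V ≈ 35.9 mV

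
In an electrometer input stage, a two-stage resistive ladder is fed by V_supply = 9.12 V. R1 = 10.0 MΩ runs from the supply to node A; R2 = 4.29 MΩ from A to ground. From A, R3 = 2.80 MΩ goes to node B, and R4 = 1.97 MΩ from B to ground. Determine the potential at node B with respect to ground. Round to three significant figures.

V_B ≈ 0.694 V

Node A sees R2 in parallel with the series input of stage 2, R3 + R4 = 4.770 MΩ.
R2 ‖ (R3+R4) = 2.259 MΩ.
So V_A = 9.12 × 0.1842 = 1.680 V.
Stage 2 is unloaded, so V_B = V_A · R4/(R3+R4) = 1.680 × 1.97/4.770 = 0.6940 V.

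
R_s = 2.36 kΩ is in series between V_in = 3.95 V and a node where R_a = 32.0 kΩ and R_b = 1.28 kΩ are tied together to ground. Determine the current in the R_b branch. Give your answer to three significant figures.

Parallel bank: R_p = 1/(1/32.0 + 1/1.28) = 1.231 kΩ.
Node voltage V_A = V_in · R_p/(R_s + R_p) = 3.95 × 0.3428 = 1.354 V.
Branch current I = V_A/R_b = 1.354/1.28 = 1.058 mA.

I ≈ 1.06 mA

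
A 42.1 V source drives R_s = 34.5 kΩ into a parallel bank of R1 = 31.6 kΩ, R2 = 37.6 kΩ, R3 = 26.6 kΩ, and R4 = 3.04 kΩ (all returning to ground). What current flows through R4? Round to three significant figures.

Parallel bank: R_p = 1/(1/31.6 + 1/37.6 + 1/26.6 + 1/3.04) = 2.354 kΩ.
V_A = 42.1 × 2.354/36.85 = 2.689 V.
I(R4) = V_A / R4 = 2.689/3.04 = 0.8846 mA.

I ≈ 0.885 mA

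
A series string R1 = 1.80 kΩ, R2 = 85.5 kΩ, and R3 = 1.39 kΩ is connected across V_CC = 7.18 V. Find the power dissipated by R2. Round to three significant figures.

P ≈ 0.560 mW

The common current is I = 7.18/88.69 = 0.08096 mA.
P(R2) = I²·R2 = (0.08096)² × 85.5 = 0.5604 mW.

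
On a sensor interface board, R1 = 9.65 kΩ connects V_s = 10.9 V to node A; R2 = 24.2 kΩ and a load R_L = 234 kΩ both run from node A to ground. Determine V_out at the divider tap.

V_out ≈ 7.57 V

R2 ‖ R_L = (24.2 × 234)/(24.2 + 234) = 21.93 kΩ.
Voltage divider with the loaded lower leg: V_out = 10.9 × 21.93/(9.65 + 21.93) = 10.9 × 0.6944 = 7.569 V.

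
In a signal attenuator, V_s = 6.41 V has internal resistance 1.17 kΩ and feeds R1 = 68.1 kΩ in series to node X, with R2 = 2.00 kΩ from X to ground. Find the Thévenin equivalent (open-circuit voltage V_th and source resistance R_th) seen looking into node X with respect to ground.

R1' = 1.17 + 68.1 = 69.27 kΩ (source resistance + R1).
V_th is the unloaded tap voltage: V_s · R2/(R1'+R2) = 6.41 × 0.02806 = 0.1799 V.
Zeroing V_s shorts the top of R1' to ground, so R_th = R1' ‖ R2 = 1.944 kΩ.

V_th ≈ 0.180 V, R_th ≈ 1.94 kΩ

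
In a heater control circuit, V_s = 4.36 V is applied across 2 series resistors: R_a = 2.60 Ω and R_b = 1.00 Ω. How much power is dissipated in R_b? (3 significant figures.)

The common current is I = 4.36/3.600 = 1.211 A.
P = I²R = 1.467 × 1.00 = 1.467 W.

P ≈ 1.47 W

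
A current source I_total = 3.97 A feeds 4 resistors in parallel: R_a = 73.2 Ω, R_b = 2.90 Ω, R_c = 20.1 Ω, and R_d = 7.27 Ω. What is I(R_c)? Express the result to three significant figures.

Total conductance ΣG = 1/73.2 + 1/2.90 + 1/20.1 + 1/7.27 = 0.5458 (units of 1/Ω).
By the current-divider rule, I = I_total · G_k/ΣG = 3.97 × 0.09115 = 0.3619 A.

I ≈ 0.362 A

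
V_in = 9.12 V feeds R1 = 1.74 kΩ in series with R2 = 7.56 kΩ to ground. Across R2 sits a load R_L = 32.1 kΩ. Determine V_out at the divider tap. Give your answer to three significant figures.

R2 ‖ R_L = (7.56 × 32.1)/(7.56 + 32.1) = 6.119 kΩ.
Then V_out = V_in · R2'/(R1 + R2') = 9.12 × 6.119/7.859 = 7.101 V.

V_out ≈ 7.10 V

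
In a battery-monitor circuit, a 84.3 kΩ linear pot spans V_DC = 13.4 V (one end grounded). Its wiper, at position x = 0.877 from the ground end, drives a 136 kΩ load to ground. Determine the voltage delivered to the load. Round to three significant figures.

V_out ≈ 11.0 V

Lower segment x·R_p = 73.93 kΩ; upper segment (1−x)·R_p = 10.37 kΩ.
Lower segment in parallel with the load: 73.93 ‖ 136 = 47.89 kΩ.
Then V_out = V_DC · 47.89/(10.37 + 47.89) = 11.02 V.
(Unloaded: V_out = x·V_DC = 11.8 V.)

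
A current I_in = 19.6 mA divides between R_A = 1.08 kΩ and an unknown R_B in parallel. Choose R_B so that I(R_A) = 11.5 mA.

R_B ≈ 1.53 kΩ

The fraction through R_A equals R_B/(R_A+R_B).
11.5/19.6 = R_B/(R_A + R_B) → R_B = R_A · (0.5867)/(1 − 0.5867) = 1.08 × 1.420 = 1.533 kΩ.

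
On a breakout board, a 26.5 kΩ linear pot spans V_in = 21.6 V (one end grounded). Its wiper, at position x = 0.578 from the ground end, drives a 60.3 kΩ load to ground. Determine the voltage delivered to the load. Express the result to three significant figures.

Lower segment x·R_p = 15.32 kΩ; upper segment (1−x)·R_p = 11.18 kΩ.
Lower segment in parallel with the load: 15.32 ‖ 60.3 = 12.21 kΩ.
Then V_out = V_in · 12.21/(11.18 + 12.21) = 11.28 V.

V_out ≈ 11.3 V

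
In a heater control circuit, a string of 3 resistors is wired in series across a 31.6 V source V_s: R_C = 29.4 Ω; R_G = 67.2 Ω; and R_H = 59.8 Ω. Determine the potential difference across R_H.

ΣR = 29.4 + 67.2 + 59.8 = 156.4 Ω.
By the voltage-divider rule, V = 31.6 × 59.80/156.4 = 12.08 V.

V ≈ 12.1 V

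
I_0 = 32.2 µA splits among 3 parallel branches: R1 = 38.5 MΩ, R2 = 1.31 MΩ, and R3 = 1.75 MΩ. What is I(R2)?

I ≈ 18.1 µA

ΣG = 1/38.5 + 1/1.31 + 1/1.75 = 1.361.
By the current-divider rule, I = I_0 · G_k/ΣG = 32.2 × 0.5610 = 18.06 µA.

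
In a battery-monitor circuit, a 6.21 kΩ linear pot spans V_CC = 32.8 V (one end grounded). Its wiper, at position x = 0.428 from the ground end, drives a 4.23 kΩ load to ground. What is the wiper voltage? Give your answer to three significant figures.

The pot divides into 3.552 kΩ above the wiper and 2.658 kΩ below.
R_L loads the lower segment: effective lower R = 1.632 kΩ.
Loaded-divider output: V_out = 32.8 × 0.3148 = 10.33 V.

V_out ≈ 10.3 V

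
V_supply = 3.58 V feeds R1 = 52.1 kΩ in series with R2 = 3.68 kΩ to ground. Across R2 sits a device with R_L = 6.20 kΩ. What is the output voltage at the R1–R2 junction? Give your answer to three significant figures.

R2 ‖ R_L = (3.68 × 6.20)/(3.68 + 6.20) = 2.309 kΩ.
Then V_out = V_supply · R2'/(R1 + R2') = 3.58 × 2.309/54.41 = 0.1519 V.
(Unloaded it would be 0.236 V; the load pulls it down.)

V_out ≈ 0.152 V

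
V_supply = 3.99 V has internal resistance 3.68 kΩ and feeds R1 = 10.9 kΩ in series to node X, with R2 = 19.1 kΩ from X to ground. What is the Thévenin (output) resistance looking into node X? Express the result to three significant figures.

R1' = 3.68 + 10.9 = 14.58 kΩ (source resistance + R1).
Looking into X with the source shorted: R_th = R1'·R2/(R1'+R2) = 14.58 × 19.1/33.68 = 8.268 kΩ.

R_th ≈ 8.27 kΩ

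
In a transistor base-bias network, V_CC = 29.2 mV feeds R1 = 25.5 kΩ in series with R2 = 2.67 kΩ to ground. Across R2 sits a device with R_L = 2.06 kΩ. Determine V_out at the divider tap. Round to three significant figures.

V_out ≈ 1.27 mV

R2 ‖ R_L = (2.67 × 2.06)/(2.67 + 2.06) = 1.163 kΩ.
Voltage divider with the loaded lower leg: V_out = 29.2 × 1.163/(25.5 + 1.163) = 29.2 × 0.04361 = 1.273 mV.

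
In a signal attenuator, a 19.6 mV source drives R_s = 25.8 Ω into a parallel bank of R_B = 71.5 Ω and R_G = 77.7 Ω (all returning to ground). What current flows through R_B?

Parallel bank: R_p = 1/(1/71.5 + 1/77.7) = 37.24 Ω.
V_A = 19.6 × 37.24/63.04 = 11.58 mV.
I(R_B) = V_A / R_B = 11.58/71.5 = 0.1619 mA.

I ≈ 0.162 mA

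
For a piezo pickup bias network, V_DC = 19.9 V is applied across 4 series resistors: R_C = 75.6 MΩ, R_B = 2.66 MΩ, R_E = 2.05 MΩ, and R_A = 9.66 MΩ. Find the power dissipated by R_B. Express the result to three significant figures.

ΣR = 89.97 MΩ → I = 19.9/89.97 = 0.2212 µA.
P(R_B) = I²·R_B = (0.2212)² × 2.66 = 0.1301 µW.

P ≈ 0.130 µW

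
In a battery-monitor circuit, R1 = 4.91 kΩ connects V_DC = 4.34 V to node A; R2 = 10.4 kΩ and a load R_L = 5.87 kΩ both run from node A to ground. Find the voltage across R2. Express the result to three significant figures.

V_out ≈ 1.88 V

The load sits in parallel with R2, giving an effective lower resistance R2' = R2·R_L/(R2+R_L) = 3.752 kΩ.
Voltage divider with the loaded lower leg: V_out = 4.34 × 3.752/(4.91 + 3.752) = 4.34 × 0.4332 = 1.880 V.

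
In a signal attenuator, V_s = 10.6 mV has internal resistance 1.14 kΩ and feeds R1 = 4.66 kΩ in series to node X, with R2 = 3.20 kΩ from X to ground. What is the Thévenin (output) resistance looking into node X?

R1' = 1.14 + 4.66 = 5.800 kΩ (source resistance + R1).
With V_s suppressed (replaced by a short), R_th = R1' ‖ R2 = (5.800 × 3.20)/(5.800 + 3.20) = 2.062 kΩ.

R_th ≈ 2.06 kΩ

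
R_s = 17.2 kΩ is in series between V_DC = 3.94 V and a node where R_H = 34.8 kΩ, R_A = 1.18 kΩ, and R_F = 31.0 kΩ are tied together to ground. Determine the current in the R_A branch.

Parallel bank: R_p = 1/(1/34.8 + 1/1.18 + 1/31.0) = 1.101 kΩ.
Node voltage V_A = V_DC · R_p/(R_s + R_p) = 3.94 × 0.06015 = 0.2370 V.
Branch current I = V_A/R_A = 0.2370/1.18 = 0.2008 mA.
(Check via current divider: I_total = 0.2153 mA; share G_k/ΣG = 0.9329 → same result.)

I ≈ 0.201 mA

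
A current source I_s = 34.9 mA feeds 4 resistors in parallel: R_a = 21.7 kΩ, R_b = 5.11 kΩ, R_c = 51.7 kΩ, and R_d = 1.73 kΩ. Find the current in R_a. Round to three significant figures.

I ≈ 1.92 mA

ΣG = 1/21.7 + 1/5.11 + 1/51.7 + 1/1.73 = 0.8392.
R_a takes the fraction G_k/ΣG = 0.04608/0.8392 = 0.05492, so I = 34.9 × 0.05492 = 1.917 mA.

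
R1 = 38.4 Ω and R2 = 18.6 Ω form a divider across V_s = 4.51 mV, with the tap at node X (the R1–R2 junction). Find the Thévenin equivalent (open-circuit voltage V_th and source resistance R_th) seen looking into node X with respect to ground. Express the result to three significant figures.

V_th is the unloaded tap voltage: V_s · R2/(R1+R2) = 4.51 × 0.3263 = 1.472 mV.
Zeroing V_s shorts the top of R1 to ground, so R_th = R1 ‖ R2 = 12.53 Ω.

V_th ≈ 1.47 mV, R_th ≈ 12.5 Ω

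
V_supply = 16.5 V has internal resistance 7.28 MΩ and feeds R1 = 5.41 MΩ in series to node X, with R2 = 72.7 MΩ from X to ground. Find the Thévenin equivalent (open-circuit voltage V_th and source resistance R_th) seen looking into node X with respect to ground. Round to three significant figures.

V_th ≈ 14.0 V, R_th ≈ 10.8 MΩ

R1' = 7.28 + 5.41 = 12.69 MΩ (source resistance + R1).
Open-circuit (no load on X): V_th = V_supply · R2/(R1' + R2) = 16.5 × 72.7/(12.69 + 72.7) = 14.05 V.
Zeroing V_supply shorts the top of R1' to ground, so R_th = R1' ‖ R2 = 10.80 MΩ.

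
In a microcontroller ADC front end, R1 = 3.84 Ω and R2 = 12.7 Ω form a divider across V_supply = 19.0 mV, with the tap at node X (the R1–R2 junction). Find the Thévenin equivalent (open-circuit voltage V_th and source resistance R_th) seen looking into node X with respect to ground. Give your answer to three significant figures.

V_th is the unloaded tap voltage: V_supply · R2/(R1+R2) = 19.0 × 0.7678 = 14.59 mV.
With V_supply suppressed (replaced by a short), R_th = R1 ‖ R2 = (3.840 × 12.7)/(3.840 + 12.7) = 2.948 Ω.

V_th ≈ 14.6 mV, R_th ≈ 2.95 Ω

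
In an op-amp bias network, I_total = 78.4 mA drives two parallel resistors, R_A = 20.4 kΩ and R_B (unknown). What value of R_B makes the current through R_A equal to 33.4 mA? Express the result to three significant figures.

R_B ≈ 15.1 kΩ

Two-branch current divider: I_A = I_total · R_B/(R_A + R_B).
With f = 0.4260, R_B = R_A · f/(1−f) = 20.4 × 0.7422 = 15.14 kΩ.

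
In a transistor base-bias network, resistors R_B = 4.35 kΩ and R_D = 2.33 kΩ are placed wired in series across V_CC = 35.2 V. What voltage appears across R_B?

V ≈ 22.9 V

ΣR = 4.35 + 2.33 = 6.680 kΩ.
By the voltage-divider rule, V = 35.2 × 4.350/6.680 = 22.92 V.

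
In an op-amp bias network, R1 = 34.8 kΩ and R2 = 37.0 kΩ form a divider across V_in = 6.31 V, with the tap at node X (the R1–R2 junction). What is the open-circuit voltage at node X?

V_th is the unloaded tap voltage: V_in · R2/(R1+R2) = 6.31 × 0.5153 = 3.252 V.

V_th ≈ 3.25 V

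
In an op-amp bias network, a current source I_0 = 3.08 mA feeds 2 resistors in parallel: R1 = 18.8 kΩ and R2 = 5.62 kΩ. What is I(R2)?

For two parallel branches, I_k = I_0 · (other R)/(sum of R).
I(R2) = 3.08 × 18.8/(18.8 + 5.62) = 3.08 × 0.7699 = 2.371 mA.

I ≈ 2.37 mA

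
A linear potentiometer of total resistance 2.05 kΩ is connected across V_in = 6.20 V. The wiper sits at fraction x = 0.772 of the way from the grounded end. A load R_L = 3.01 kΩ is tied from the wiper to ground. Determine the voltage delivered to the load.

V_out ≈ 4.27 V

The pot divides into 0.4674 kΩ above the wiper and 1.583 kΩ below.
R_L loads the lower segment: effective lower R = 1.037 kΩ.
V_out = 6.20 × 1.037/(0.4674 + 1.037) = 4.274 V.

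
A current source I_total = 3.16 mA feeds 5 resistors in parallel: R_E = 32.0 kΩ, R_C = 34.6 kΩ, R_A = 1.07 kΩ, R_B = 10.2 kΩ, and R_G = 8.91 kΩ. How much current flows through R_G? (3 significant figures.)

ΣG = 1/32.0 + 1/34.6 + 1/1.07 + 1/10.2 + 1/8.91 = 1.205.
R_G takes the fraction G_k/ΣG = 0.1122/1.205 = 0.09314, so I = 3.16 × 0.09314 = 0.2943 mA.

I ≈ 0.294 mA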